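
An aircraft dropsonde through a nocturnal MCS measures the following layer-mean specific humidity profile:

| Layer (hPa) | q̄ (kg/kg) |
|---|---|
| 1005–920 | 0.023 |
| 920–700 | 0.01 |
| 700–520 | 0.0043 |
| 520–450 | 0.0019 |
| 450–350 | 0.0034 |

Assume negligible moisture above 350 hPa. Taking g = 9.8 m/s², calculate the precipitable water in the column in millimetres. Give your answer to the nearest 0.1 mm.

PW ≈ 55.1 mm

Precipitable water is the column-integrated vapour mass per unit area: PW = (1/g) Σ q̄ Δp, with q in kg/kg and Δp in Pa (1 kg/m² of water = 1 mm).
Layer 1005–920 hPa: Δp = 85 hPa = 8500 Pa, q̄ = 0.023 kg/kg → 0.023 × 8500 / 9.8 = 19.95 mm
Layer 920–700 hPa: Δp = 220 hPa = 22000 Pa, q̄ = 0.01 kg/kg → 0.01 × 22000 / 9.8 = 22.45 mm
Layer 700–520 hPa: Δp = 180 hPa = 18000 Pa, q̄ = 0.0043 kg/kg → 0.0043 × 18000 / 9.8 = 7.90 mm
Layer 520–450 hPa: Δp = 70 hPa = 7000 Pa, q̄ = 0.0019 kg/kg → 0.0019 × 7000 / 9.8 = 1.36 mm
Layer 450–350 hPa: Δp = 100 hPa = 10000 Pa, q̄ = 0.0034 kg/kg → 0.0034 × 10000 / 9.8 = 3.47 mm
PW = 19.95 + 22.45 + 7.90 + 1.36 + 3.47 = 55.13 ≈ 55.1 mm.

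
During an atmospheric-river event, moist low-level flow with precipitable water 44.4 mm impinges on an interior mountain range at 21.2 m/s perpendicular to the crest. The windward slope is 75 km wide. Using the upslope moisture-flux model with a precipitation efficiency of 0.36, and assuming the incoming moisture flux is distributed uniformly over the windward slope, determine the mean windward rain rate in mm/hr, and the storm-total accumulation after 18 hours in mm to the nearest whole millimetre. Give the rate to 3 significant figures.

Incoming column moisture flux per unit ridge length: F = V × PW = 21.2 × 44.4 = 941.28 mm·m/s.
Spread over the 75 km slope with efficiency ε = 0.36: R = ε·F/W = 0.36 × 941.28 / 75000 m = 4.518e-03 mm/s.
R = 4.518e-03 × 3600 = 16.3 mm/hr.
Over 18 h: total = 16.3 × 18 = 293.4 ≈ 293 mm.

R ≈ 16.3 mm/hr; total ≈ 293 mm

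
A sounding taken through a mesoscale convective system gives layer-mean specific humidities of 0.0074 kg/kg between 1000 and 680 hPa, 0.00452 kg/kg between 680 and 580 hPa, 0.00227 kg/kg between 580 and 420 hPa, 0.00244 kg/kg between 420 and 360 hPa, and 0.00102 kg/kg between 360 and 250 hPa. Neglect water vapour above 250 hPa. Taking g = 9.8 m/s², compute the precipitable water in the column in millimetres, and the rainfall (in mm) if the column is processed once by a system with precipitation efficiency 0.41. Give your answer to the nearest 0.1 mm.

Precipitable water is the column-integrated vapour mass per unit area: PW = (1/g) Σ q̄ Δp, with q in kg/kg and Δp in Pa (1 kg/m² of water = 1 mm).
Layer 1000–680 hPa: Δp = 320 hPa = 32000 Pa, q̄ = 0.0074 kg/kg → 0.0074 × 32000 / 9.8 = 24.16 mm
Layer 680–580 hPa: Δp = 100 hPa = 10000 Pa, q̄ = 0.00452 kg/kg → 0.00452 × 10000 / 9.8 = 4.61 mm
Layer 580–420 hPa: Δp = 160 hPa = 16000 Pa, q̄ = 0.00227 kg/kg → 0.00227 × 16000 / 9.8 = 3.71 mm
Layer 420–360 hPa: Δp = 60 hPa = 6000 Pa, q̄ = 0.00244 kg/kg → 0.00244 × 6000 / 9.8 = 1.49 mm
Layer 360–250 hPa: Δp = 110 hPa = 11000 Pa, q̄ = 0.00102 kg/kg → 0.00102 × 11000 / 9.8 = 1.14 mm
PW = 24.16 + 4.61 + 3.71 + 1.49 + 1.14 = 35.11 ≈ 35.1 mm.
Rainfall = ε × PW = 0.41 × 35.1 = 14.4 mm.

PW ≈ 35.1 mm; rainfall ≈ 14.4 mm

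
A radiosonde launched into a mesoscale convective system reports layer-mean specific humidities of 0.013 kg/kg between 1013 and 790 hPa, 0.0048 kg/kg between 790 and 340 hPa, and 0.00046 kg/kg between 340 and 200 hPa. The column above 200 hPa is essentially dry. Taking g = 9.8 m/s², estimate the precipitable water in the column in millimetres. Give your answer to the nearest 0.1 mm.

PW ≈ 52.3 mm

Precipitable water is the column-integrated vapour mass per unit area: PW = (1/g) Σ q̄ Δp, with q in kg/kg and Δp in Pa (1 kg/m² of water = 1 mm).
Layer 1013–790 hPa: Δp = 223 hPa = 22300 Pa, q̄ = 0.013 kg/kg → 0.013 × 22300 / 9.8 = 29.58 mm
Layer 790–340 hPa: Δp = 450 hPa = 45000 Pa, q̄ = 0.0048 kg/kg → 0.0048 × 45000 / 9.8 = 22.04 mm
Layer 340–200 hPa: Δp = 140 hPa = 14000 Pa, q̄ = 0.00046 kg/kg → 0.00046 × 14000 / 9.8 = 0.66 mm
PW = 29.58 + 22.04 + 0.66 = 52.28 ≈ 52.3 mm.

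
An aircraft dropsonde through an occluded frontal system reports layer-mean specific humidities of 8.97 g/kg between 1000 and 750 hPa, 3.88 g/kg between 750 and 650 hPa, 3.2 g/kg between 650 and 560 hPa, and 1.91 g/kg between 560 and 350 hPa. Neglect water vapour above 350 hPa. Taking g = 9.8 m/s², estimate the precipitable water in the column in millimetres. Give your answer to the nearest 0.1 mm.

PW ≈ 33.9 mm

Precipitable water is the column-integrated vapour mass per unit area: PW = (1/g) Σ q̄ Δp, with q in kg/kg and Δp in Pa (1 kg/m² of water = 1 mm).
Layer 1000–750 hPa: Δp = 250 hPa = 25000 Pa, q̄ = 0.00897 kg/kg → 0.00897 × 25000 / 9.8 = 22.88 mm
Layer 750–650 hPa: Δp = 100 hPa = 10000 Pa, q̄ = 0.00388 kg/kg → 0.00388 × 10000 / 9.8 = 3.96 mm
Layer 650–560 hPa: Δp = 90 hPa = 9000 Pa, q̄ = 0.0032 kg/kg → 0.0032 × 9000 / 9.8 = 2.94 mm
Layer 560–350 hPa: Δp = 210 hPa = 21000 Pa, q̄ = 0.00191 kg/kg → 0.00191 × 21000 / 9.8 = 4.09 mm
PW = 22.88 + 3.96 + 2.94 + 4.09 = 33.87 ≈ 33.9 mm.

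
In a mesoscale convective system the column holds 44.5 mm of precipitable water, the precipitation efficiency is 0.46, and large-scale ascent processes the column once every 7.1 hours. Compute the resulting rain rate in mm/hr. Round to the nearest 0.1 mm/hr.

Each overturning extracts ε × PW = 0.46 × 44.5 = 20.47 mm.
Rate = ε·PW / τ = 20.47 / 7.1 h = 2.9 mm/hr.

R ≈ 2.9 mm/hr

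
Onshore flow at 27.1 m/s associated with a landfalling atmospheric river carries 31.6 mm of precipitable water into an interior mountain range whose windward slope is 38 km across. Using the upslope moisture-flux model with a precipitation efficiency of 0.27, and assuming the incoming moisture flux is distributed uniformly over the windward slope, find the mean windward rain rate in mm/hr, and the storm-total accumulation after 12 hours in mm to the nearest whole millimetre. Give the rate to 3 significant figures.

R ≈ 21.9 mm/hr; total ≈ 263 mm

Incoming column moisture flux per unit ridge length: F = V × PW = 27.1 × 31.6 = 856.36 mm·m/s.
Spread over the 38 km slope with efficiency ε = 0.27: R = ε·F/W = 0.27 × 856.36 / 38000 m = 6.085e-03 mm/s.
R = 6.085e-03 × 3600 = 21.9 mm/hr.
Over 12 h: total = 21.9 × 12 = 262.8 ≈ 263 mm.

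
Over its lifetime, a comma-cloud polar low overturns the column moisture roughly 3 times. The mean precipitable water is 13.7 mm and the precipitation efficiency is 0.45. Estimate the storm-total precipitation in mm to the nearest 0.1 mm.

precipitation ≈ 18.5 mm

Each cycle deposits ε × PW = 0.45 × 13.7 = 6.165 mm.
Over 3 cycles: 3 × 6.165 = 18.5 mm.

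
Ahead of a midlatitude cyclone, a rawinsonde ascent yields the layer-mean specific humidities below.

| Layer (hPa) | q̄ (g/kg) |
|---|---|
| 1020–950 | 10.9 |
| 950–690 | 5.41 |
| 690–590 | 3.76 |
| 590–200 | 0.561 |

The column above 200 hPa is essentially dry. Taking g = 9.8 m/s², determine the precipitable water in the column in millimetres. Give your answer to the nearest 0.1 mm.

PW ≈ 28.2 mm

Precipitable water is the column-integrated vapour mass per unit area: PW = (1/g) Σ q̄ Δp, with q in kg/kg and Δp in Pa (1 kg/m² of water = 1 mm).
Layer 1020–950 hPa: Δp = 70 hPa = 7000 Pa, q̄ = 0.0109 kg/kg → 0.0109 × 7000 / 9.8 = 7.79 mm
Layer 950–690 hPa: Δp = 260 hPa = 26000 Pa, q̄ = 0.00541 kg/kg → 0.00541 × 26000 / 9.8 = 14.35 mm
Layer 690–590 hPa: Δp = 100 hPa = 10000 Pa, q̄ = 0.00376 kg/kg → 0.00376 × 10000 / 9.8 = 3.84 mm
Layer 590–200 hPa: Δp = 390 hPa = 39000 Pa, q̄ = 0.000561 kg/kg → 0.000561 × 39000 / 9.8 = 2.23 mm
PW = 7.79 + 14.35 + 3.84 + 2.23 = 28.21 ≈ 28.2 mm.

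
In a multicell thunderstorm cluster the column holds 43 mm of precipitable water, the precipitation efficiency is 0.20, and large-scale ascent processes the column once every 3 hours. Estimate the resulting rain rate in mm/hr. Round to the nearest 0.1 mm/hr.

R ≈ 2.9 mm/hr

Each overturning extracts ε × PW = 0.20 × 43 = 8.6 mm.
Rate = ε·PW / τ = 8.6 / 3 h = 2.9 mm/hr.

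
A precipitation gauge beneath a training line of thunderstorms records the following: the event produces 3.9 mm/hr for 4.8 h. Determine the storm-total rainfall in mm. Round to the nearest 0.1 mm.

Total = Σ Rᵢ Δtᵢ = 3.9 × 4.8
      = 18.72 = 18.7 mm.

total ≈ 18.7 mm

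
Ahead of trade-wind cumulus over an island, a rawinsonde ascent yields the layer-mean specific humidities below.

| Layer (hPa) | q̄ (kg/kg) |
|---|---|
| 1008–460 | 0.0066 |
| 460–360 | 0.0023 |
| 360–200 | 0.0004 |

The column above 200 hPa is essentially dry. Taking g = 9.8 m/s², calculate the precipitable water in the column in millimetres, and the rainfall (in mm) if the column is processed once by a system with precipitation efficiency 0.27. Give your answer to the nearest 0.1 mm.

Precipitable water is the column-integrated vapour mass per unit area: PW = (1/g) Σ q̄ Δp, with q in kg/kg and Δp in Pa (1 kg/m² of water = 1 mm).
Layer 1008–460 hPa: Δp = 548 hPa = 54800 Pa, q̄ = 0.0066 kg/kg → 0.0066 × 54800 / 9.8 = 36.91 mm
Layer 460–360 hPa: Δp = 100 hPa = 10000 Pa, q̄ = 0.0023 kg/kg → 0.0023 × 10000 / 9.8 = 2.35 mm
Layer 360–200 hPa: Δp = 160 hPa = 16000 Pa, q̄ = 0.0004 kg/kg → 0.0004 × 16000 / 9.8 = 0.65 mm
PW = 36.91 + 2.35 + 0.65 = 39.91 ≈ 39.9 mm.
Rainfall = ε × PW = 0.27 × 39.9 = 10.8 mm.

PW ≈ 39.9 mm; rainfall ≈ 10.8 mm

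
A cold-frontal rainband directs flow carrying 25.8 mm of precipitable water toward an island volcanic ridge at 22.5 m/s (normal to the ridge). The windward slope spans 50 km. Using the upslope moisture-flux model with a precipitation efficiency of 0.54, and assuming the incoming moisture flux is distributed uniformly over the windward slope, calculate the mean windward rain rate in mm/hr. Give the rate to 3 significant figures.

Incoming column moisture flux per unit ridge length: F = V × PW = 22.5 × 25.8 = 580.5 mm·m/s.
Spread over the 50 km slope with efficiency ε = 0.54: R = ε·F/W = 0.54 × 580.5 / 50000 m = 6.269e-03 mm/s.
R = 6.269e-03 × 3600 = 22.6 mm/hr.

R ≈ 22.6 mm/hr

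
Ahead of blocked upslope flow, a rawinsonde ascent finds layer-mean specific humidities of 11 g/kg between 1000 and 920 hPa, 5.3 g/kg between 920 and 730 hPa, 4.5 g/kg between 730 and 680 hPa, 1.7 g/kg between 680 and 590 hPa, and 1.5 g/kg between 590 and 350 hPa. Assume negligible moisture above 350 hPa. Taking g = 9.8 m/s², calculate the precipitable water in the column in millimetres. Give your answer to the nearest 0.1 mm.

Precipitable water is the column-integrated vapour mass per unit area: PW = (1/g) Σ q̄ Δp, with q in kg/kg and Δp in Pa (1 kg/m² of water = 1 mm).
Layer 1000–920 hPa: Δp = 80 hPa = 8000 Pa, q̄ = 0.011 kg/kg → 0.011 × 8000 / 9.8 = 8.98 mm
Layer 920–730 hPa: Δp = 190 hPa = 19000 Pa, q̄ = 0.0053 kg/kg → 0.0053 × 19000 / 9.8 = 10.28 mm
Layer 730–680 hPa: Δp = 50 hPa = 5000 Pa, q̄ = 0.0045 kg/kg → 0.0045 × 5000 / 9.8 = 2.30 mm
Layer 680–590 hPa: Δp = 90 hPa = 9000 Pa, q̄ = 0.0017 kg/kg → 0.0017 × 9000 / 9.8 = 1.56 mm
Layer 590–350 hPa: Δp = 240 hPa = 24000 Pa, q̄ = 0.0015 kg/kg → 0.0015 × 24000 / 9.8 = 3.67 mm
PW = 8.98 + 10.28 + 2.30 + 1.56 + 3.67 = 26.79 ≈ 26.8 mm.

PW ≈ 26.8 mm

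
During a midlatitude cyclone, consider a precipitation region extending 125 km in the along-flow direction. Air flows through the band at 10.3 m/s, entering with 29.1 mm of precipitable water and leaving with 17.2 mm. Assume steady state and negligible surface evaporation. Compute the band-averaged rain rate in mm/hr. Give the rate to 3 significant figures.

Column moisture flux per unit crosswind length is F = V × PW.
Inflow: F_in = 10.3 × 29.1 = 299.73 mm·m/s
Outflow: F_out = 10.3 × 17.2 = 177.16 mm·m/s
Steady-state rate R = (F_in − F_out)/L = (299.73 − 177.16) / 125000 m = 9.806e-04 mm/s.
R = 9.806e-04 × 3600 = 3.53 mm/hr.

R ≈ 3.53 mm/hr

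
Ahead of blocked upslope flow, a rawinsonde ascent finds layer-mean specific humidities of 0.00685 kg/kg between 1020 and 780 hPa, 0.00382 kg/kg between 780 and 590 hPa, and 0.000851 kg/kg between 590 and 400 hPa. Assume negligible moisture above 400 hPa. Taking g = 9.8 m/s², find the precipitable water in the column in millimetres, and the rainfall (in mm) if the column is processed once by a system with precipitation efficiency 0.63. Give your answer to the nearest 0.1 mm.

Precipitable water is the column-integrated vapour mass per unit area: PW = (1/g) Σ q̄ Δp, with q in kg/kg and Δp in Pa (1 kg/m² of water = 1 mm).
Layer 1020–780 hPa: Δp = 240 hPa = 24000 Pa, q̄ = 0.00685 kg/kg → 0.00685 × 24000 / 9.8 = 16.78 mm
Layer 780–590 hPa: Δp = 190 hPa = 19000 Pa, q̄ = 0.00382 kg/kg → 0.00382 × 19000 / 9.8 = 7.41 mm
Layer 590–400 hPa: Δp = 190 hPa = 19000 Pa, q̄ = 0.000851 kg/kg → 0.000851 × 19000 / 9.8 = 1.65 mm
PW = 16.78 + 7.41 + 1.65 = 25.84 ≈ 25.8 mm.
Rainfall = ε × PW = 0.63 × 25.8 = 16.3 mm.

PW ≈ 25.8 mm; rainfall ≈ 16.3 mm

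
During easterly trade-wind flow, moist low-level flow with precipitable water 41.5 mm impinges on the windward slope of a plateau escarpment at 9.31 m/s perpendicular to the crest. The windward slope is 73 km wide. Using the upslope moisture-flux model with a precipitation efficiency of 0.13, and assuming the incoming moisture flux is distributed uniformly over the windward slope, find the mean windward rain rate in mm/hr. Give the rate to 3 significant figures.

R ≈ 2.48 mm/hr

Incoming column moisture flux per unit ridge length: F = V × PW = 9.31 × 41.5 = 386.365 mm·m/s.
Spread over the 73 km slope with efficiency ε = 0.13: R = ε·F/W = 0.13 × 386.365 / 73000 m = 6.880e-04 mm/s.
R = 6.880e-04 × 3600 = 2.48 mm/hr.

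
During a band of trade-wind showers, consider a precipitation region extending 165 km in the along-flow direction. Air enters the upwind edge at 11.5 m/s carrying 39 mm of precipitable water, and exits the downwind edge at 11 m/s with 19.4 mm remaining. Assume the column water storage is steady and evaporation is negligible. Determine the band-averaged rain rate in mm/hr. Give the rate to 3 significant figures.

R ≈ 5.13 mm/hr

Column moisture flux per unit crosswind length is F = V × PW.
Inflow: F_in = 11.5 × 39 = 448.5 mm·m/s
Outflow: F_out = 11 × 19.4 = 213.4 mm·m/s
Steady-state rate R = (F_in − F_out)/L = (448.5 − 213.4) / 165000 m = 1.425e-03 mm/s.
R = 1.425e-03 × 3600 = 5.13 mm/hr.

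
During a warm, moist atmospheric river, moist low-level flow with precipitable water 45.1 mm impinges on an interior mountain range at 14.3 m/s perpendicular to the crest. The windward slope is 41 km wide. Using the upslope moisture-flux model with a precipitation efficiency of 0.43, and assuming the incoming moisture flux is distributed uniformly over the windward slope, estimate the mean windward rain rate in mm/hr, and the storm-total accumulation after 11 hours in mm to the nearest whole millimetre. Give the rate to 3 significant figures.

Incoming column moisture flux per unit ridge length: F = V × PW = 14.3 × 45.1 = 644.93 mm·m/s.
Spread over the 41 km slope with efficiency ε = 0.43: R = ε·F/W = 0.43 × 644.93 / 41000 m = 6.764e-03 mm/s.
R = 6.764e-03 × 3600 = 24.4 mm/hr.
Over 11 h: total = 24.4 × 11 = 268.4 ≈ 268 mm.

R ≈ 24.4 mm/hr; total ≈ 268 mm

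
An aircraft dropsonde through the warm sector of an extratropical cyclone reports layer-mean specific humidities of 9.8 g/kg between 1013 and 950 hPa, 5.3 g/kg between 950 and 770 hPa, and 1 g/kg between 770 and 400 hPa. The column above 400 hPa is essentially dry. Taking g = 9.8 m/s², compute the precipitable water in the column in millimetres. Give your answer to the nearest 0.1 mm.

Precipitable water is the column-integrated vapour mass per unit area: PW = (1/g) Σ q̄ Δp, with q in kg/kg and Δp in Pa (1 kg/m² of water = 1 mm).
Layer 1013–950 hPa: Δp = 63 hPa = 6300 Pa, q̄ = 0.0098 kg/kg → 0.0098 × 6300 / 9.8 = 6.30 mm
Layer 950–770 hPa: Δp = 180 hPa = 18000 Pa, q̄ = 0.0053 kg/kg → 0.0053 × 18000 / 9.8 = 9.73 mm
Layer 770–400 hPa: Δp = 370 hPa = 37000 Pa, q̄ = 0.001 kg/kg → 0.001 × 37000 / 9.8 = 3.78 mm
PW = 6.30 + 9.73 + 3.78 = 19.81 ≈ 19.8 mm.

PW ≈ 19.8 mm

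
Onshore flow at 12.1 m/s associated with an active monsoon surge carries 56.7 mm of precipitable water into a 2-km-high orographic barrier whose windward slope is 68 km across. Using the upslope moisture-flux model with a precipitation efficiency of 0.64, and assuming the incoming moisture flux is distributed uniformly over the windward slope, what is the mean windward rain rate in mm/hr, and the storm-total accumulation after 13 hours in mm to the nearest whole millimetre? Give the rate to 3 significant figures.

R ≈ 23.2 mm/hr; total ≈ 302 mm

Incoming column moisture flux per unit ridge length: F = V × PW = 12.1 × 56.7 = 686.07 mm·m/s.
Spread over the 68 km slope with efficiency ε = 0.64: R = ε·F/W = 0.64 × 686.07 / 68000 m = 6.457e-03 mm/s.
R = 6.457e-03 × 3600 = 23.2 mm/hr.
Over 13 h: total = 23.2 × 13 = 301.6 ≈ 302 mm.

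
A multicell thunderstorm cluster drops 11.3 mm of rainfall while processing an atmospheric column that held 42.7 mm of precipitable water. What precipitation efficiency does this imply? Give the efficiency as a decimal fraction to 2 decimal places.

ε = rainfall / PW = 11.3 / 42.7 = 0.26.

ε ≈ 0.26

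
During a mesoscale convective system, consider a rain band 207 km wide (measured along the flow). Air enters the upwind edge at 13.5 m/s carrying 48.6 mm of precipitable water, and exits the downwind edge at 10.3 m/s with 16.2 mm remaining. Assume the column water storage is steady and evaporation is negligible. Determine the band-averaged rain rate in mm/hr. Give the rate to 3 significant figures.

Column moisture flux per unit crosswind length is F = V × PW.
Inflow: F_in = 13.5 × 48.6 = 656.1 mm·m/s
Outflow: F_out = 10.3 × 16.2 = 166.86 mm·m/s
Steady-state rate R = (F_in − F_out)/L = (656.1 − 166.86) / 207000 m = 2.363e-03 mm/s.
R = 2.363e-03 × 3600 = 8.51 mm/hr.

R ≈ 8.51 mm/hr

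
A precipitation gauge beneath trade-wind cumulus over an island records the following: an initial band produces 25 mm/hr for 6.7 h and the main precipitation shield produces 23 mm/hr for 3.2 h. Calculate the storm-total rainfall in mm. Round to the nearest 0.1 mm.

total ≈ 241.1 mm

Total = Σ Rᵢ Δtᵢ = 25 × 6.7 + 23 × 3.2
      = 167.5 + 73.6 = 241.1 mm.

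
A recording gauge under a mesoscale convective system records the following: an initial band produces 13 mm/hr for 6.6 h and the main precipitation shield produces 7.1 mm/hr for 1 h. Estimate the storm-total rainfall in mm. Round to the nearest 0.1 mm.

Total = Σ Rᵢ Δtᵢ = 13 × 6.6 + 7.1 × 1
      = 85.8 + 7.1 = 92.9 mm.

total ≈ 92.9 mm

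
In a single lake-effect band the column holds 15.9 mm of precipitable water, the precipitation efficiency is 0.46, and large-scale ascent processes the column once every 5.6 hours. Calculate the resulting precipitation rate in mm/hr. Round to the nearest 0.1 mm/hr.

R ≈ 1.3 mm/hr

Each overturning extracts ε × PW = 0.46 × 15.9 = 7.314 mm.
Rate = ε·PW / τ = 7.314 / 5.6 h = 1.3 mm/hr.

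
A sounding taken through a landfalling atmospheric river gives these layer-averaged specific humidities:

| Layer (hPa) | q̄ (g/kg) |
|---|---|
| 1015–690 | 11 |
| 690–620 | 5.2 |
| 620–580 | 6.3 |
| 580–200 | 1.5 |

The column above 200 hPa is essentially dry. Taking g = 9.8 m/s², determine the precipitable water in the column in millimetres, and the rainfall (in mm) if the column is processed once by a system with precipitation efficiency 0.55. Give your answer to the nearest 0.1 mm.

Precipitable water is the column-integrated vapour mass per unit area: PW = (1/g) Σ q̄ Δp, with q in kg/kg and Δp in Pa (1 kg/m² of water = 1 mm).
Layer 1015–690 hPa: Δp = 325 hPa = 32500 Pa, q̄ = 0.011 kg/kg → 0.011 × 32500 / 9.8 = 36.48 mm
Layer 690–620 hPa: Δp = 70 hPa = 7000 Pa, q̄ = 0.0052 kg/kg → 0.0052 × 7000 / 9.8 = 3.71 mm
Layer 620–580 hPa: Δp = 40 hPa = 4000 Pa, q̄ = 0.0063 kg/kg → 0.0063 × 4000 / 9.8 = 2.57 mm
Layer 580–200 hPa: Δp = 380 hPa = 38000 Pa, q̄ = 0.0015 kg/kg → 0.0015 × 38000 / 9.8 = 5.82 mm
PW = 36.48 + 3.71 + 2.57 + 5.82 = 48.58 ≈ 48.6 mm.
Rainfall = ε × PW = 0.55 × 48.6 = 26.7 mm.

PW ≈ 48.6 mm; rainfall ≈ 26.7 mm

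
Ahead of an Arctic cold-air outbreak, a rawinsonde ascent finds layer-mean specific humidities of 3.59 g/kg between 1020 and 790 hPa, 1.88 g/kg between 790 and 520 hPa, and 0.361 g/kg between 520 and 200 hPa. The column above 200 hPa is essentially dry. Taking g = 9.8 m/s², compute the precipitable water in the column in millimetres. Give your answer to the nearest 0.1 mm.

PW ≈ 14.8 mm

Precipitable water is the column-integrated vapour mass per unit area: PW = (1/g) Σ q̄ Δp, with q in kg/kg and Δp in Pa (1 kg/m² of water = 1 mm).
Layer 1020–790 hPa: Δp = 230 hPa = 23000 Pa, q̄ = 0.00359 kg/kg → 0.00359 × 23000 / 9.8 = 8.43 mm
Layer 790–520 hPa: Δp = 270 hPa = 27000 Pa, q̄ = 0.00188 kg/kg → 0.00188 × 27000 / 9.8 = 5.18 mm
Layer 520–200 hPa: Δp = 320 hPa = 32000 Pa, q̄ = 0.000361 kg/kg → 0.000361 × 32000 / 9.8 = 1.18 mm
PW = 8.43 + 5.18 + 1.18 = 14.79 ≈ 14.8 mm.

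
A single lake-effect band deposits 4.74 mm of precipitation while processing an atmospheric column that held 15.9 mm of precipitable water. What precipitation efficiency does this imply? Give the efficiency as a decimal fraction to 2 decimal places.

ε ≈ 0.30

ε = precipitation / PW = 4.74 / 15.9 = 0.30.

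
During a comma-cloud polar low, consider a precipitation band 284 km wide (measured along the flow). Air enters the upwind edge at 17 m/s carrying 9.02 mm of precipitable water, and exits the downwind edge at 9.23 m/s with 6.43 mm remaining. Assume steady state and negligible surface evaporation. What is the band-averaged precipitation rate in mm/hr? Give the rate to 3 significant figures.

R ≈ 1.19 mm/hr

Column moisture flux per unit crosswind length is F = V × PW.
Inflow: F_in = 17 × 9.02 = 153.34 mm·m/s
Outflow: F_out = 9.23 × 6.43 = 59.3489 mm·m/s
Steady-state rate R = (F_in − F_out)/L = (153.34 − 59.3489) / 284000 m = 3.310e-04 mm/s.
R = 3.310e-04 × 3600 = 1.19 mm/hr.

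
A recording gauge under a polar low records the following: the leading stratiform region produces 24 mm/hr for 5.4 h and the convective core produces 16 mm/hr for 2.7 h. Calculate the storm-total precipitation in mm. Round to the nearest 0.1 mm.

Total = Σ Rᵢ Δtᵢ = 24 × 5.4 + 16 × 2.7
      = 129.6 + 43.2 = 172.8 mm.

total ≈ 172.8 mm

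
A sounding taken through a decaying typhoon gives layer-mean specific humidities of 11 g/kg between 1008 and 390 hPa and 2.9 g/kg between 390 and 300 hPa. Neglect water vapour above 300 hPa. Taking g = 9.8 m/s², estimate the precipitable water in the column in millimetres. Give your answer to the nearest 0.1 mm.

PW ≈ 72.0 mm

Precipitable water is the column-integrated vapour mass per unit area: PW = (1/g) Σ q̄ Δp, with q in kg/kg and Δp in Pa (1 kg/m² of water = 1 mm).
Layer 1008–390 hPa: Δp = 618 hPa = 61800 Pa, q̄ = 0.011 kg/kg → 0.011 × 61800 / 9.8 = 69.37 mm
Layer 390–300 hPa: Δp = 90 hPa = 9000 Pa, q̄ = 0.0029 kg/kg → 0.0029 × 9000 / 9.8 = 2.66 mm
PW = 69.37 + 2.66 = 72.03 ≈ 72.0 mm.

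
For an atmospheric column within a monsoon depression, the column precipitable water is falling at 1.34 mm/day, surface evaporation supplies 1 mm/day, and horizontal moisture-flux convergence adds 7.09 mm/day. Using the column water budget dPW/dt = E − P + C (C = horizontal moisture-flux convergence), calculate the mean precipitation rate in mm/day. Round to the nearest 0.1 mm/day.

dPW/dt = -1.34 mm/day.
P = E + C − dPW/dt = 1 + (7.09) − (-1.34) = 9.4 mm/day.

P ≈ 9.4 mm/day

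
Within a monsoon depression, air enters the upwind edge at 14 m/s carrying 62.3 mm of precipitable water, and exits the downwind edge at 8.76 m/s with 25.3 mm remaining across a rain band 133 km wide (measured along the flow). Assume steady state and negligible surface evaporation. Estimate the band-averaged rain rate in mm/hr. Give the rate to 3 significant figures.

Column moisture flux per unit crosswind length is F = V × PW.
Inflow: F_in = 14 × 62.3 = 872.2 mm·m/s
Outflow: F_out = 8.76 × 25.3 = 221.628 mm·m/s
Steady-state rate R = (F_in − F_out)/L = (872.2 − 221.628) / 133000 m = 4.892e-03 mm/s.
R = 4.892e-03 × 3600 = 17.6 mm/hr.

R ≈ 17.6 mm/hr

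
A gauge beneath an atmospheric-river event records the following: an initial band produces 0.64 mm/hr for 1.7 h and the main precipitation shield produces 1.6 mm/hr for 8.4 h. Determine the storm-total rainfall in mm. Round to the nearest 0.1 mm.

total ≈ 14.5 mm

Total = Σ Rᵢ Δtᵢ = 0.64 × 1.7 + 1.6 × 8.4
      = 1.088 + 13.44 = 14.5 mm.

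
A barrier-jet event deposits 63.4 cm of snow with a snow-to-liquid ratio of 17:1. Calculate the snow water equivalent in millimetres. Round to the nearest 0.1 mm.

SWE = snow depth / ratio = 63.4 cm / 17 = 3.729 cm = 37.3 mm.

SWE ≈ 37.3 mm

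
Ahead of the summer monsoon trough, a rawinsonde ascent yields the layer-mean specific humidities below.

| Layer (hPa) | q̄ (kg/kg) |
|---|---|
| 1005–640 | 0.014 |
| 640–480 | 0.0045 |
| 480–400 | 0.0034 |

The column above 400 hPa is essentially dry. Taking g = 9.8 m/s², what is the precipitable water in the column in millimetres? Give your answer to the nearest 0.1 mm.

PW ≈ 62.3 mm

Precipitable water is the column-integrated vapour mass per unit area: PW = (1/g) Σ q̄ Δp, with q in kg/kg and Δp in Pa (1 kg/m² of water = 1 mm).
Layer 1005–640 hPa: Δp = 365 hPa = 36500 Pa, q̄ = 0.014 kg/kg → 0.014 × 36500 / 9.8 = 52.14 mm
Layer 640–480 hPa: Δp = 160 hPa = 16000 Pa, q̄ = 0.0045 kg/kg → 0.0045 × 16000 / 9.8 = 7.35 mm
Layer 480–400 hPa: Δp = 80 hPa = 8000 Pa, q̄ = 0.0034 kg/kg → 0.0034 × 8000 / 9.8 = 2.78 mm
PW = 52.14 + 7.35 + 2.78 = 62.27 ≈ 62.3 mm.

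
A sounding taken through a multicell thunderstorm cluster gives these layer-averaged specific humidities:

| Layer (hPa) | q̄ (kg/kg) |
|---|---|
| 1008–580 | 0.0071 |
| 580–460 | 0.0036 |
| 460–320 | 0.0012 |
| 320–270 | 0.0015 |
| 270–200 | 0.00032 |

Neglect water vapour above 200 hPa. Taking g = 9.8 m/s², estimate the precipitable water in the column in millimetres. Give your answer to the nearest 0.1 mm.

Precipitable water is the column-integrated vapour mass per unit area: PW = (1/g) Σ q̄ Δp, with q in kg/kg and Δp in Pa (1 kg/m² of water = 1 mm).
Layer 1008–580 hPa: Δp = 428 hPa = 42800 Pa, q̄ = 0.0071 kg/kg → 0.0071 × 42800 / 9.8 = 31.01 mm
Layer 580–460 hPa: Δp = 120 hPa = 12000 Pa, q̄ = 0.0036 kg/kg → 0.0036 × 12000 / 9.8 = 4.41 mm
Layer 460–320 hPa: Δp = 140 hPa = 14000 Pa, q̄ = 0.0012 kg/kg → 0.0012 × 14000 / 9.8 = 1.71 mm
Layer 320–270 hPa: Δp = 50 hPa = 5000 Pa, q̄ = 0.0015 kg/kg → 0.0015 × 5000 / 9.8 = 0.77 mm
Layer 270–200 hPa: Δp = 70 hPa = 7000 Pa, q̄ = 0.00032 kg/kg → 0.00032 × 7000 / 9.8 = 0.23 mm
PW = 31.01 + 4.41 + 1.71 + 0.77 + 0.23 = 38.13 ≈ 38.1 mm.

PW ≈ 38.1 mm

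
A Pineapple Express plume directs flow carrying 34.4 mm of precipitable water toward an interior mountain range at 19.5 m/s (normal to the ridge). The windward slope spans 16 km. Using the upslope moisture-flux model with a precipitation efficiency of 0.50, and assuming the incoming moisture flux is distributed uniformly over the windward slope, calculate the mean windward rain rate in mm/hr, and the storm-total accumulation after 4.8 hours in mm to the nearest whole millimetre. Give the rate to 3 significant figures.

Incoming column moisture flux per unit ridge length: F = V × PW = 19.5 × 34.4 = 670.8 mm·m/s.
Spread over the 16 km slope with efficiency ε = 0.50: R = ε·F/W = 0.50 × 670.8 / 16000 m = 2.096e-02 mm/s.
R = 2.096e-02 × 3600 = 75.5 mm/hr.
Over 4.8 h: total = 75.5 × 4.8 = 362.4 ≈ 362 mm.

R ≈ 75.5 mm/hr; total ≈ 362 mm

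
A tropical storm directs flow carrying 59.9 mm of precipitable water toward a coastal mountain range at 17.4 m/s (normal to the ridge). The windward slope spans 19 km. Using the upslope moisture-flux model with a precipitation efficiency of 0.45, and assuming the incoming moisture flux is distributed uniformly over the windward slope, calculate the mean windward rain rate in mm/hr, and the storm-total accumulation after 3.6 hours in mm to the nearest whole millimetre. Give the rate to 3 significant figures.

Incoming column moisture flux per unit ridge length: F = V × PW = 17.4 × 59.9 = 1042.26 mm·m/s.
Spread over the 19 km slope with efficiency ε = 0.45: R = ε·F/W = 0.45 × 1042.26 / 19000 m = 2.469e-02 mm/s.
R = 2.469e-02 × 3600 = 88.9 mm/hr.
Over 3.6 h: total = 88.9 × 3.6 = 320.04 ≈ 320 mm.

R ≈ 88.9 mm/hr; total ≈ 320 mm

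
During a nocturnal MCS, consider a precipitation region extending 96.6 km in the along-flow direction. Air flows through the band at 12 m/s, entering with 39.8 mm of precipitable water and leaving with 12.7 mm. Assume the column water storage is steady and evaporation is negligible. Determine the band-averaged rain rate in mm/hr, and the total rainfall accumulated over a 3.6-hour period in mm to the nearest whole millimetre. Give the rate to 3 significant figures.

R ≈ 12.1 mm/hr; total ≈ 44 mm

Column moisture flux per unit crosswind length is F = V × PW.
Inflow: F_in = 12 × 39.8 = 477.6 mm·m/s
Outflow: F_out = 12 × 12.7 = 152.4 mm·m/s
Steady-state rate R = (F_in − F_out)/L = (477.6 − 152.4) / 96600 m = 3.366e-03 mm/s.
R = 3.366e-03 × 3600 = 12.1 mm/hr.
Over 3.6 h: total = 12.1 × 3.6 = 43.56 ≈ 44 mm.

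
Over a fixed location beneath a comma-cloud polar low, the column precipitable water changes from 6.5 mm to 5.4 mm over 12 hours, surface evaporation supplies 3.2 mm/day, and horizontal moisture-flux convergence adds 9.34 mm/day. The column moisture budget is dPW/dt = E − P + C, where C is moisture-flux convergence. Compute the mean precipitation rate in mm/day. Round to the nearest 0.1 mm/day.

dPW/dt = (5.4 − 6.5) mm / (12/24 day) = -2.200 mm/day.
P = E + C − dPW/dt = 3.2 + (9.34) − (-2.200) = 14.7 mm/day.

P ≈ 14.7 mm/day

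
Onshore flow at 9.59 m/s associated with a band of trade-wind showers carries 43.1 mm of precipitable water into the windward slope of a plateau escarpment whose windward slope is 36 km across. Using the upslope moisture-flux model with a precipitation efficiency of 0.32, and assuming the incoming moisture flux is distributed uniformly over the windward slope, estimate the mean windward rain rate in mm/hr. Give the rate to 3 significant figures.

R ≈ 13.2 mm/hr

Incoming column moisture flux per unit ridge length: F = V × PW = 9.59 × 43.1 = 413.329 mm·m/s.
Spread over the 36 km slope with efficiency ε = 0.32: R = ε·F/W = 0.32 × 413.329 / 36000 m = 3.674e-03 mm/s.
R = 3.674e-03 × 3600 = 13.2 mm/hr.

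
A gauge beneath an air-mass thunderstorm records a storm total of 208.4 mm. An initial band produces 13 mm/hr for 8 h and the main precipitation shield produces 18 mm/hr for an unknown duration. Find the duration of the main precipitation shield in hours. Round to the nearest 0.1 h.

duration ≈ 5.8 h

Known phases: 13 × 8 = 104 mm.
Remaining depth = 208.4 − 104 = 104.4 mm.
Duration = 104.4 / 18 = 5.8 h.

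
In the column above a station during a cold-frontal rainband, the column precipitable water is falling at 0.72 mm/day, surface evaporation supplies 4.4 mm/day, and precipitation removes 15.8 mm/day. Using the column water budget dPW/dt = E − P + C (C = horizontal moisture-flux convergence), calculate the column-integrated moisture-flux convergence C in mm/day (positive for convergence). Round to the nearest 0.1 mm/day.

dPW/dt = -0.72 mm/day.
C = dPW/dt − E + P = (-0.72) − 4.4 + 15.8 = 10.7 mm/day.

C ≈ 10.7 mm/day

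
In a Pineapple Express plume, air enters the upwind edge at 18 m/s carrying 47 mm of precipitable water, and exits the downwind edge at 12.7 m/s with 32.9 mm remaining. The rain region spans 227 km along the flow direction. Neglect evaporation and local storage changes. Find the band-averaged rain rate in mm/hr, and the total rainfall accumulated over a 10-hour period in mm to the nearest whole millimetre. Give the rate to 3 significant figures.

Column moisture flux per unit crosswind length is F = V × PW.
Inflow: F_in = 18 × 47 = 846 mm·m/s
Outflow: F_out = 12.7 × 32.9 = 417.83 mm·m/s
Steady-state rate R = (F_in − F_out)/L = (846 − 417.83) / 227000 m = 1.886e-03 mm/s.
R = 1.886e-03 × 3600 = 6.79 mm/hr.
Over 10 h: total = 6.79 × 10 = 67.9 ≈ 68 mm.

R ≈ 6.79 mm/hr; total ≈ 68 mm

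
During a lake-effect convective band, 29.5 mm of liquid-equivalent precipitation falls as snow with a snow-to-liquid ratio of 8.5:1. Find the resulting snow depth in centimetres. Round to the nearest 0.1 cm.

snow depth ≈ 25.1 cm

Snow depth = liquid × ratio = 29.5 mm × 8.5 = 250.75 mm = 25.1 cm.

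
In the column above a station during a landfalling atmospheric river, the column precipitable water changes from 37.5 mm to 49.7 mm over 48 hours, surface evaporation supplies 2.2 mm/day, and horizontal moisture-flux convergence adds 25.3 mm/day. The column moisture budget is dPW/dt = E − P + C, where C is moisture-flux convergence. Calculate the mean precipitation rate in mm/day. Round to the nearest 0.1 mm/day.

dPW/dt = (49.7 − 37.5) mm / (48/24 day) = +6.100 mm/day.
P = E + C − dPW/dt = 2.2 + (25.3) − (+6.100) = 21.4 mm/day.

P ≈ 21.4 mm/day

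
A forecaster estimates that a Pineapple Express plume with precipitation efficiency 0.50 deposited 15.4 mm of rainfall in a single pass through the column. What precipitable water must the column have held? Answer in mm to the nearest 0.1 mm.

PW ≈ 30.8 mm

PW = rainfall / ε = 15.4 / 0.50 = 30.8 mm.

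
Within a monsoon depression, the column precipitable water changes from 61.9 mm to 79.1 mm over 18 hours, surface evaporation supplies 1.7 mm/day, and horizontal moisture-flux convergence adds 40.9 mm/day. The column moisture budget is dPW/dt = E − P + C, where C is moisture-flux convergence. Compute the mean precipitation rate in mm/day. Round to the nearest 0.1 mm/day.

P ≈ 19.7 mm/day

dPW/dt = (79.1 − 61.9) mm / (18/24 day) = +22.933 mm/day.
P = E + C − dPW/dt = 1.7 + (40.9) − (+22.933) = 19.7 mm/day.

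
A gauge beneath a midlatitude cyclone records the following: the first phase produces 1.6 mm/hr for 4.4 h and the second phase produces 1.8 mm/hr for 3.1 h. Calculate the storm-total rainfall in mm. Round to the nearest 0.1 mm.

Total = Σ Rᵢ Δtᵢ = 1.6 × 4.4 + 1.8 × 3.1
      = 7.04 + 5.58 = 12.6 mm.

total ≈ 12.6 mm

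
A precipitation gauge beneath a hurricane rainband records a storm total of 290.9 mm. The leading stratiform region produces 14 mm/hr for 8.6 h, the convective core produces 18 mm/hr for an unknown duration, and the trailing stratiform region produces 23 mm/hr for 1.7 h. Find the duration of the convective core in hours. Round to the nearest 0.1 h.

duration ≈ 7.3 h

Known phases: 14 × 8.6 + 23 × 1.7 = 120.4 + 39.1 = 159.5 mm.
Remaining depth = 290.9 − 159.5 = 131.4 mm.
Duration = 131.4 / 18 = 7.3 h.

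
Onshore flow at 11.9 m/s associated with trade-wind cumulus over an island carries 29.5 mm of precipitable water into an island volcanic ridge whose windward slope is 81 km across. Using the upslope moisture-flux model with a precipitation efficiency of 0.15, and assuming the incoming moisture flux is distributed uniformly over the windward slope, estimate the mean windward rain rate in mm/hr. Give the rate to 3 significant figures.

R ≈ 2.34 mm/hr

Incoming column moisture flux per unit ridge length: F = V × PW = 11.9 × 29.5 = 351.05 mm·m/s.
Spread over the 81 km slope with efficiency ε = 0.15: R = ε·F/W = 0.15 × 351.05 / 81000 m = 6.501e-04 mm/s.
R = 6.501e-04 × 3600 = 2.34 mm/hr.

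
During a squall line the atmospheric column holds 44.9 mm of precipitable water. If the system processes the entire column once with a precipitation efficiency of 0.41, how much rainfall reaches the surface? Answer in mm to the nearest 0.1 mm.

Rainfall = ε × PW = 0.41 × 44.9 = 18.4 mm.

rainfall ≈ 18.4 mm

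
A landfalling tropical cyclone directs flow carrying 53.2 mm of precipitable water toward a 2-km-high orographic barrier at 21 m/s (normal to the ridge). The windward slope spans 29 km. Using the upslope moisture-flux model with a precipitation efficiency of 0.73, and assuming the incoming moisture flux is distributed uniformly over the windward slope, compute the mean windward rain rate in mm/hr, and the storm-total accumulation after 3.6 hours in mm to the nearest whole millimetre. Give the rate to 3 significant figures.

Incoming column moisture flux per unit ridge length: F = V × PW = 21 × 53.2 = 1117.2 mm·m/s.
Spread over the 29 km slope with efficiency ε = 0.73: R = ε·F/W = 0.73 × 1117.2 / 29000 m = 2.812e-02 mm/s.
R = 2.812e-02 × 3600 = 101 mm/hr.
Over 3.6 h: total = 101 × 3.6 = 363.6 ≈ 364 mm.

R ≈ 101 mm/hr; total ≈ 364 mm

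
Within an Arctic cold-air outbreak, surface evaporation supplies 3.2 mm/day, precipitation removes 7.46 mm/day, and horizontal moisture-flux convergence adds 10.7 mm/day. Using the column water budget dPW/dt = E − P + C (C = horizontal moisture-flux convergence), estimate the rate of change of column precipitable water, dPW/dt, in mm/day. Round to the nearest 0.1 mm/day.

dPW/dt = E − P + C = 3.2 − 7.46 + (10.7) = 6.4 mm/day.

dPW/dt ≈ 6.4 mm/day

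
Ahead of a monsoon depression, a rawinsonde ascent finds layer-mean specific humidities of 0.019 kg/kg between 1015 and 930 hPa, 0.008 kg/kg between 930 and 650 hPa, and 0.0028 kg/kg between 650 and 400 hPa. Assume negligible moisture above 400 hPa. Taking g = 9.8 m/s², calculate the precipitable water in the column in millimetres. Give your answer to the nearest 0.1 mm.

Precipitable water is the column-integrated vapour mass per unit area: PW = (1/g) Σ q̄ Δp, with q in kg/kg and Δp in Pa (1 kg/m² of water = 1 mm).
Layer 1015–930 hPa: Δp = 85 hPa = 8500 Pa, q̄ = 0.019 kg/kg → 0.019 × 8500 / 9.8 = 16.48 mm
Layer 930–650 hPa: Δp = 280 hPa = 28000 Pa, q̄ = 0.008 kg/kg → 0.008 × 28000 / 9.8 = 22.86 mm
Layer 650–400 hPa: Δp = 250 hPa = 25000 Pa, q̄ = 0.0028 kg/kg → 0.0028 × 25000 / 9.8 = 7.14 mm
PW = 16.48 + 22.86 + 7.14 = 46.48 ≈ 46.5 mm.

PW ≈ 46.5 mm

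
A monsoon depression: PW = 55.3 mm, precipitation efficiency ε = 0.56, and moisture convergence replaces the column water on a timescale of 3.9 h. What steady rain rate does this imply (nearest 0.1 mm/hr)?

Each overturning extracts ε × PW = 0.56 × 55.3 = 30.968 mm.
Rate = ε·PW / τ = 30.968 / 3.9 h = 7.9 mm/hr.

R ≈ 7.9 mm/hr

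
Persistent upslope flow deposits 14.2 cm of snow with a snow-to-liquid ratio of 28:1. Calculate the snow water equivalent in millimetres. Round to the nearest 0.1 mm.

SWE ≈ 5.1 mm

SWE = snow depth / ratio = 14.2 cm / 28 = 0.507 cm = 5.1 mm.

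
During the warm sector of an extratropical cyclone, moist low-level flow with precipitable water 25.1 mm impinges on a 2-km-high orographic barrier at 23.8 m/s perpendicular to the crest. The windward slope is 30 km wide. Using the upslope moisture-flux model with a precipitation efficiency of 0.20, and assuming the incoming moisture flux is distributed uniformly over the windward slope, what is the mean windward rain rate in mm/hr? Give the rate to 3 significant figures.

R ≈ 14.3 mm/hr

Incoming column moisture flux per unit ridge length: F = V × PW = 23.8 × 25.1 = 597.38 mm·m/s.
Spread over the 30 km slope with efficiency ε = 0.20: R = ε·F/W = 0.20 × 597.38 / 30000 m = 3.983e-03 mm/s.
R = 3.983e-03 × 3600 = 14.3 mm/hr.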